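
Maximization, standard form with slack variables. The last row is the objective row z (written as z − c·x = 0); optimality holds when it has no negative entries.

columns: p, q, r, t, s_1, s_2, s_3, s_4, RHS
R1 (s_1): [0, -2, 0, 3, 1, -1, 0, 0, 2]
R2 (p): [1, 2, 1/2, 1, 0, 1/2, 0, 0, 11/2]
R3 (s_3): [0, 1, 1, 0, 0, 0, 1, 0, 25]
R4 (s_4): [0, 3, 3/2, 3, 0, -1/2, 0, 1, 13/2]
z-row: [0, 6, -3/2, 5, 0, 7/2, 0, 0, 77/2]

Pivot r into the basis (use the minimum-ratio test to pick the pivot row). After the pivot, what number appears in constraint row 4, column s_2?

Ratio test on column r — row 1: entry 0 ≤ 0; row 2: (11/2)/(1/2) = 11; row 3: 25/1 = 25; row 4: (13/2)/(3/2) = 13/3. Minimum is 13/3 at row 4 (s_4 leaves); pivot element 3/2.
Divide row 4 by 3/2; eliminate column r from the other rows.
In the new row 4, the s_2 entry is the old entry divided by the pivot: (-1/2)/(3/2) = -1/3.

-1/3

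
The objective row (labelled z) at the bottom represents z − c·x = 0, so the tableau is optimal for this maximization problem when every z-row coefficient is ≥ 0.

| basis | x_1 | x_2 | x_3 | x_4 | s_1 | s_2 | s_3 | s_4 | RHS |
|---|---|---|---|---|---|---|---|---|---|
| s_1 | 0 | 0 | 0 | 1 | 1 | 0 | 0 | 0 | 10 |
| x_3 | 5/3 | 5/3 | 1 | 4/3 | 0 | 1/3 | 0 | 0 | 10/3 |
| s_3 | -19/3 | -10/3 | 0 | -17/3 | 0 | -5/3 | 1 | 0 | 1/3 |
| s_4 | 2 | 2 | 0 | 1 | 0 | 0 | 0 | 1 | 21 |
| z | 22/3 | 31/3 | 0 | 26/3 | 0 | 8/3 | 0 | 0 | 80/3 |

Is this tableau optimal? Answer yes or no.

yes

Every z-row coefficient is ≥ 0, so the tableau is optimal.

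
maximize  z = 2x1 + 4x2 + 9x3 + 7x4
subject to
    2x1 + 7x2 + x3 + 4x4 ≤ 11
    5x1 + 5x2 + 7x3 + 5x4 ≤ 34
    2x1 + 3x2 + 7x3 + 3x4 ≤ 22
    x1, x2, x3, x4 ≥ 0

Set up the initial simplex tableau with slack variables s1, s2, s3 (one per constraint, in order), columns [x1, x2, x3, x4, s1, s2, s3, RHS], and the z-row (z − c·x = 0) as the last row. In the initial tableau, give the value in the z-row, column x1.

The z-row carries the negated objective coefficients: the x1 entry is -2.

-2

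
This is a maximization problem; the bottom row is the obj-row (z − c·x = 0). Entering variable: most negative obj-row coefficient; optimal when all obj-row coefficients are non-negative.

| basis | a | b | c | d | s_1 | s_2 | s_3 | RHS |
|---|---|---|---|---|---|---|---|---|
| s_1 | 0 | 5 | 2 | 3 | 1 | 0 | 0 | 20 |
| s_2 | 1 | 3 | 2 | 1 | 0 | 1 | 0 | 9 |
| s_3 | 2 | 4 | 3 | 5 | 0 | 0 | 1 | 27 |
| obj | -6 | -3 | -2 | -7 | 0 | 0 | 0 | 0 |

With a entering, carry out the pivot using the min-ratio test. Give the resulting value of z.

Ratio test on column a — row 1: entry 0 ≤ 0; row 2: 9/1 = 9; row 3: 27/2 = 27/2. Minimum is 9 at row 2 (s_2 leaves); pivot element 1.
Pivot on row 2; the obj-row RHS becomes 0 − (-6)·9 = 54.

54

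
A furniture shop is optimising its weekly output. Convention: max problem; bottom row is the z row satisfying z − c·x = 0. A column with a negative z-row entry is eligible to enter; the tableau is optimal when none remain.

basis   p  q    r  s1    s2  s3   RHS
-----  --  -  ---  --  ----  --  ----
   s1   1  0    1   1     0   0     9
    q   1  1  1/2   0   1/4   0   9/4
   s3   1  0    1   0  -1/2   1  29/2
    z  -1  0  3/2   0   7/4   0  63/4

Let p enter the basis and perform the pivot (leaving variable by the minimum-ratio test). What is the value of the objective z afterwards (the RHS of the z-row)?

Ratio test on column p — row 1: 9/1 = 9; row 2: (9/4)/1 = 9/4; row 3: (29/2)/1 = 29/2. Minimum is 9/4 at row 2 (q leaves); pivot element 1.
Pivot on row 2; the z-row RHS becomes 63/4 − (-1)·(9/4) = 18.

18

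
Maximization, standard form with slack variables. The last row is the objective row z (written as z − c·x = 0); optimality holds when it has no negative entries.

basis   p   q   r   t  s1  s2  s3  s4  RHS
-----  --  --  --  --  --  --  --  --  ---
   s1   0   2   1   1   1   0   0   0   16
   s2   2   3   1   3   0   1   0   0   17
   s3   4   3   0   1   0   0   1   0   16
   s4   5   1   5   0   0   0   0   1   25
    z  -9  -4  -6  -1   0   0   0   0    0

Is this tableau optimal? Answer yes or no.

The z-row has a negative entry -9 in column p, so it is not optimal.

no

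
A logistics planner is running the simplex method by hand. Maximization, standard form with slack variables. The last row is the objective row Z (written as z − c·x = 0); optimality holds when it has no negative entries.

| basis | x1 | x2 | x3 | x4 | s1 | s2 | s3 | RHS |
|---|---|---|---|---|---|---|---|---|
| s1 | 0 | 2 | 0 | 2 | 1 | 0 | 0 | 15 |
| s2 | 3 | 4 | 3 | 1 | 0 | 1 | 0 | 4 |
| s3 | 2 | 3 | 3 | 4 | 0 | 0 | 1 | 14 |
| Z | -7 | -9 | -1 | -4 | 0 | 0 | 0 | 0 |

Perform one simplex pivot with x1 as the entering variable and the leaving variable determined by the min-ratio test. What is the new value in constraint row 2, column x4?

1/3

Ratio test on column x1 — row 1: entry 0 ≤ 0; row 2: 4/3 = 4/3; row 3: 14/2 = 7. Minimum is 4/3 at row 2 (s2 leaves); pivot element 3.
Divide row 2 by 3; eliminate column x1 from the other rows.
In the new row 2, the x4 entry is the old entry divided by the pivot: 1/3 = 1/3.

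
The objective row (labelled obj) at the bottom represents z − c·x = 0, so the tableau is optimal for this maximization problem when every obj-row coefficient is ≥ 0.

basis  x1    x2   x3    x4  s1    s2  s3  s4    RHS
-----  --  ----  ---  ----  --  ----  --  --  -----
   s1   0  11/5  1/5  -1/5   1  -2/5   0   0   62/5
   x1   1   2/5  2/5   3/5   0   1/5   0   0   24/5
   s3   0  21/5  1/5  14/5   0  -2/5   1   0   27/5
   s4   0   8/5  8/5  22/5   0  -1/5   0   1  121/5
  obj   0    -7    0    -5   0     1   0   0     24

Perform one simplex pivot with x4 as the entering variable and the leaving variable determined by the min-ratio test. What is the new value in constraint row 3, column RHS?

27/14

Ratio test on column x4 — row 1: entry -1/5 ≤ 0; row 2: (24/5)/(3/5) = 8; row 3: (27/5)/(14/5) = 27/14; row 4: (121/5)/(22/5) = 11/2. Minimum is 27/14 at row 3 (s3 leaves); pivot element 14/5.
Divide row 3 by 14/5; eliminate column x4 from the other rows.
In the new row 3, the RHS entry is the old entry divided by the pivot: (27/5)/(14/5) = 27/14.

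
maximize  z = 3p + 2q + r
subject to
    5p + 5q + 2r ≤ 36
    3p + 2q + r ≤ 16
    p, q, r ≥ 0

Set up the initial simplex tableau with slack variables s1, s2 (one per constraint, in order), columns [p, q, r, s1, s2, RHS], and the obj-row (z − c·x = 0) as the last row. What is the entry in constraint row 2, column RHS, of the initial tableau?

16

The RHS of constraint 2 is b_2 = 16.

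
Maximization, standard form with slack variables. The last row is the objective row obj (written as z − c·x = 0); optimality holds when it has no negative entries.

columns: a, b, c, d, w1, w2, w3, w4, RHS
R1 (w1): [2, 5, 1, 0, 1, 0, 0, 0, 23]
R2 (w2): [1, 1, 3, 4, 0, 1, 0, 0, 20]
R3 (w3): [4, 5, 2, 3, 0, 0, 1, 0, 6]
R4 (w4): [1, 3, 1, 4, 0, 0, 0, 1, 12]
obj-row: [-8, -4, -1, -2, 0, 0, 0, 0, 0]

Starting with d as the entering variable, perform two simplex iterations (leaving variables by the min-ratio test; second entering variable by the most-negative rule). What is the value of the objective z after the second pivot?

12

Ratio test on column d — row 1: entry 0 ≤ 0; row 2: 20/4 = 5; row 3: 6/3 = 2; row 4: 12/4 = 3. Minimum is 2 at row 3 (w3 leaves); pivot element 3.
Pivot on row 3; the obj-row RHS becomes 0 − (-2)·2 = 4.
Next entering variable (most negative obj-row entry -16/3): a.
Ratio test on column a — row 1: 23/2 = 23/2; row 2: entry -13/3 ≤ 0; row 3: 2/(4/3) = 3/2; row 4: entry -13/3 ≤ 0. Minimum is 3/2 at row 3 (d leaves); pivot element 4/3.
After the second pivot the obj-row RHS is 4 − (-16/3)·(3/2) = 12.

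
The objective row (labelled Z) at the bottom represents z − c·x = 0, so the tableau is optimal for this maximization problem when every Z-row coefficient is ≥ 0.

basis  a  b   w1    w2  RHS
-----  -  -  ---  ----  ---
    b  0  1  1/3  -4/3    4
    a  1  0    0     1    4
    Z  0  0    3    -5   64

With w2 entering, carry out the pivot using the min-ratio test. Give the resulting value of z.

84

Ratio test on column w2 — row 1: entry -4/3 ≤ 0; row 2: 4/1 = 4. Minimum is 4 at row 2 (a leaves); pivot element 1.
Pivot on row 2; the Z-row RHS becomes 64 − (-5)·4 = 84.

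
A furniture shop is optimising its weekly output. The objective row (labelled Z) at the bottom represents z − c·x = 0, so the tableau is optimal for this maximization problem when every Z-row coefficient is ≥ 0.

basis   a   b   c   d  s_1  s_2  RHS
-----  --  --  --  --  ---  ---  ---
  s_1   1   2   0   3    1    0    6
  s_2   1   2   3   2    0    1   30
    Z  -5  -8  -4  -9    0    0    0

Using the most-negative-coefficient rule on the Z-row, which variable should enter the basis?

d

Negative Z-row entries: a: -5, b: -8, c: -4, d: -9.
The most negative is -9 in column d, so d enters.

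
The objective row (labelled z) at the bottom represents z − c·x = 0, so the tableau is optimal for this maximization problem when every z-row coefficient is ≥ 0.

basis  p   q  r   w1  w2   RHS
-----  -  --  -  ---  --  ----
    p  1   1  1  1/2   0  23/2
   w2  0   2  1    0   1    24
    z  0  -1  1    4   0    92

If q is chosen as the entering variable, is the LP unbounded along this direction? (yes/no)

Column q has positive entries in row(s) 1, 2, so the ratio test bounds it — not unbounded.

no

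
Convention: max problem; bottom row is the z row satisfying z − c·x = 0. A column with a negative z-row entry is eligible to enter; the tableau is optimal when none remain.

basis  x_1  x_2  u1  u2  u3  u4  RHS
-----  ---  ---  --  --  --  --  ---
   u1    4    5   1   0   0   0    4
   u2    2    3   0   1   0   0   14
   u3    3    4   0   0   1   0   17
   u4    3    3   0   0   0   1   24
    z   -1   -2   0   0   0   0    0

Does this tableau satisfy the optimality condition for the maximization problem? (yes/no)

The z-row has a negative entry -2 in column x_2, so it is not optimal.

no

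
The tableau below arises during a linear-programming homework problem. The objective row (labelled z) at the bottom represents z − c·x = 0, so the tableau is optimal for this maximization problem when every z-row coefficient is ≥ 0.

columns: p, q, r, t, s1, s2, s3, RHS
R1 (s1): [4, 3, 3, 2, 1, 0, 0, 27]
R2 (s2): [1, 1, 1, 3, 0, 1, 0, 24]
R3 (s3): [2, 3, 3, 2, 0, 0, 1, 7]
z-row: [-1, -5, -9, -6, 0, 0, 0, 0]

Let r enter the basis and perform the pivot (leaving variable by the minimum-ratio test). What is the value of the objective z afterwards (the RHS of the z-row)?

21

Ratio test on column r — row 1: 27/3 = 9; row 2: 24/1 = 24; row 3: 7/3 = 7/3. Minimum is 7/3 at row 3 (s3 leaves); pivot element 3.
Pivot on row 3; the z-row RHS becomes 0 − (-9)·(7/3) = 21.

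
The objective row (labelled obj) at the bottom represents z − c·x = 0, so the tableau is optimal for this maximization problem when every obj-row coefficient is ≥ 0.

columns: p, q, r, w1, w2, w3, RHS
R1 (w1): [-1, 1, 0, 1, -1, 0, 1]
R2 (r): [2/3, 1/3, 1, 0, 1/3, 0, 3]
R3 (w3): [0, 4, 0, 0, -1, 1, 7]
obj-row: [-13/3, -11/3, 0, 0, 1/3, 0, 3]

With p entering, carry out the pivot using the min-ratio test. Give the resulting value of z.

Ratio test on column p — row 1: entry -1 ≤ 0; row 2: 3/(2/3) = 9/2; row 3: entry 0 ≤ 0. Minimum is 9/2 at row 2 (r leaves); pivot element 2/3.
Pivot on row 2; the obj-row RHS becomes 3 − (-13/3)·(9/2) = 45/2.

45/2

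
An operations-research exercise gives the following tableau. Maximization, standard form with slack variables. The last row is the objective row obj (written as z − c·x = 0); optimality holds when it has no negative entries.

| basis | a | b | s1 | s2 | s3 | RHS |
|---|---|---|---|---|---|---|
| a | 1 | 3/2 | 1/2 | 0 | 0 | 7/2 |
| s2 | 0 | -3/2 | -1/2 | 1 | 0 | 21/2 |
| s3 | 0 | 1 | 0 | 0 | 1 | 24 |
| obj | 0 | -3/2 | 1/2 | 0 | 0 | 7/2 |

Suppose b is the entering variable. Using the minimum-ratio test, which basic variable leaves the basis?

Column b entries and ratios — a: (7/2)/(3/2) = 7/3; s2: -3/2 ≤ 0, skip; s3: 24/1 = 24.
Smallest ratio is 7/3 in the row of a, so a leaves.

a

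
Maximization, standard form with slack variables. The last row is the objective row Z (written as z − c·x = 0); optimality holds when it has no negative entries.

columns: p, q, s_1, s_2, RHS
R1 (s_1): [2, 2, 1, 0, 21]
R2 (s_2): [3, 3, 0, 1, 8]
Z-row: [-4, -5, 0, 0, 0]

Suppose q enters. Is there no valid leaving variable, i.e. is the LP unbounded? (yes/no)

Column q has positive entries in row(s) 1, 2, so the ratio test bounds it — not unbounded.

no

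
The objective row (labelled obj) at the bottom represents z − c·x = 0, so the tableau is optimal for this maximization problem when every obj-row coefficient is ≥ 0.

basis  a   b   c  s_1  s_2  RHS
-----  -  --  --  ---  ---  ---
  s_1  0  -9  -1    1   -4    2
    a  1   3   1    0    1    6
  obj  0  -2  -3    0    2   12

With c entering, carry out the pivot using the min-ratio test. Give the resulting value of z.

Ratio test on column c — row 1: entry -1 ≤ 0; row 2: 6/1 = 6. Minimum is 6 at row 2 (a leaves); pivot element 1.
Pivot on row 2; the obj-row RHS becomes 12 − (-3)·6 = 30.

30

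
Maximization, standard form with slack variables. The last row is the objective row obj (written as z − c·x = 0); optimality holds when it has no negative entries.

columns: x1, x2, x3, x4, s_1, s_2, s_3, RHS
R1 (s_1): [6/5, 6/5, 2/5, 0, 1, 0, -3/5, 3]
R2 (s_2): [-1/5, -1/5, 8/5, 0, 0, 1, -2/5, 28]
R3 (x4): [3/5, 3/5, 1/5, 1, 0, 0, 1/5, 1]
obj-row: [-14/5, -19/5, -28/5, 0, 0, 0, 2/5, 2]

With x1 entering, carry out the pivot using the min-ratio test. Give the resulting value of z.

20/3

Ratio test on column x1 — row 1: 3/(6/5) = 5/2; row 2: entry -1/5 ≤ 0; row 3: 1/(3/5) = 5/3. Minimum is 5/3 at row 3 (x4 leaves); pivot element 3/5.
Pivot on row 3; the obj-row RHS becomes 2 − (-14/5)·(5/3) = 20/3.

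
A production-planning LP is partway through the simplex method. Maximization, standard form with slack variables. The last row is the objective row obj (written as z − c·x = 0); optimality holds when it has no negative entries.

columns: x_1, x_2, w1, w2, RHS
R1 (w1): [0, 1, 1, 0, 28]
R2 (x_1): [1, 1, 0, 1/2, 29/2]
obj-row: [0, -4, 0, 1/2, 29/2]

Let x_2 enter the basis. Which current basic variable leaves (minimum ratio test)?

x_1

Column x_2 entries and ratios — w1: 28/1 = 28; x_1: (29/2)/1 = 29/2.
Smallest ratio is 29/2 in the row of x_1, so x_1 leaves.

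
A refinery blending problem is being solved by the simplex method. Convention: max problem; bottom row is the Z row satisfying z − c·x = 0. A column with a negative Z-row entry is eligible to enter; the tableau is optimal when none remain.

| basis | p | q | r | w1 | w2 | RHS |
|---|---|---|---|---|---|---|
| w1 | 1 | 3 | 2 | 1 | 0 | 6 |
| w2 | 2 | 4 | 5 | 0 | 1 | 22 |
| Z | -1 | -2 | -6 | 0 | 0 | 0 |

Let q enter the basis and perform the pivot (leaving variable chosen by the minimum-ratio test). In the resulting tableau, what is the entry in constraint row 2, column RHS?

Ratio test on column q — row 1: 6/3 = 2; row 2: 22/4 = 11/2. Minimum is 2 at row 1 (w1 leaves); pivot element 3.
Divide row 1 by 3; eliminate column q from the other rows.
Row 2 update in column RHS: 22 − 4·2 = 14.

14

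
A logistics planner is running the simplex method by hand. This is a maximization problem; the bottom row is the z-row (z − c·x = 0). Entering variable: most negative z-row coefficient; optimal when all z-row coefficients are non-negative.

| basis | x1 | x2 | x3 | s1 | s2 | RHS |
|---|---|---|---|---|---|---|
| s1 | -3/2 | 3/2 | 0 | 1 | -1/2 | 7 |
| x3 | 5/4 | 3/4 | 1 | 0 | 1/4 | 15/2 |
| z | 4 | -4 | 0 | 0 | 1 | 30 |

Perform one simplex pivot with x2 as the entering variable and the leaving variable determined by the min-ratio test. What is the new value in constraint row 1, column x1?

Ratio test on column x2 — row 1: 7/(3/2) = 14/3; row 2: (15/2)/(3/4) = 10. Minimum is 14/3 at row 1 (s1 leaves); pivot element 3/2.
Divide row 1 by 3/2; eliminate column x2 from the other rows.
In the new row 1, the x1 entry is the old entry divided by the pivot: (-3/2)/(3/2) = -1.

-1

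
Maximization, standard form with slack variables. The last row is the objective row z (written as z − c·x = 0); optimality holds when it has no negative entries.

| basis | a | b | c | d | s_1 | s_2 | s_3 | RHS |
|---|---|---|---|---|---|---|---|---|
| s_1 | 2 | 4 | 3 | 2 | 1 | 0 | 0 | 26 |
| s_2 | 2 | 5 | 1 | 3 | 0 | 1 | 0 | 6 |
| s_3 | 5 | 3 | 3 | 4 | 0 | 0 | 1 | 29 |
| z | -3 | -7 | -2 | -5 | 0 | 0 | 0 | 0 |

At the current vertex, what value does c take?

0

c is not in the basis, so in the current basic feasible solution c = 0.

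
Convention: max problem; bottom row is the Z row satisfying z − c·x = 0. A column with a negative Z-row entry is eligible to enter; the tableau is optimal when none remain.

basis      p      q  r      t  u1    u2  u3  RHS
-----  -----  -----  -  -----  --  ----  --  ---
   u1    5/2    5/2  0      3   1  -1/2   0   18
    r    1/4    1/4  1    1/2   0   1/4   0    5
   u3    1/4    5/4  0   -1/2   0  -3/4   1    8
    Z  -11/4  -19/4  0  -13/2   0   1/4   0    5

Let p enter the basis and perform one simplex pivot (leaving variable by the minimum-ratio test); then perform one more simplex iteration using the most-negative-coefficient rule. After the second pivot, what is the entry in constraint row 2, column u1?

-1/6

Ratio test on column p — row 1: 18/(5/2) = 36/5; row 2: 5/(1/4) = 20; row 3: 8/(1/4) = 32. Minimum is 36/5 at row 1 (u1 leaves); pivot element 5/2.
Divide row 1 by 5/2; eliminate column p from the other rows.
Second iteration: most negative Z-row entry is -16/5 in column t, so t enters.
Ratio test on column t — row 1: (36/5)/(6/5) = 6; row 2: (16/5)/(1/5) = 16; row 3: entry -4/5 ≤ 0. Minimum is 6 at row 1 (p leaves); pivot element 6/5.
Divide row 1 by 6/5; eliminate column t from the other rows.
After both pivots, the entry at constraint row 2, column u1 is -1/6.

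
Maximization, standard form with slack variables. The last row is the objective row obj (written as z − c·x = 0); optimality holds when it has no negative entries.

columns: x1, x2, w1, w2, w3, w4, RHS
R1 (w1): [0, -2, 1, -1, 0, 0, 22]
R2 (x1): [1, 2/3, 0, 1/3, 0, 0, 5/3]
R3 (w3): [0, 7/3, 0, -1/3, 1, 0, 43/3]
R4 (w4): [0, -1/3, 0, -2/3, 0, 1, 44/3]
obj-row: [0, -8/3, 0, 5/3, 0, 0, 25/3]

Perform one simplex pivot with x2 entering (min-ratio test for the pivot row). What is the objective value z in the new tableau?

15

Ratio test on column x2 — row 1: entry -2 ≤ 0; row 2: (5/3)/(2/3) = 5/2; row 3: (43/3)/(7/3) = 43/7; row 4: entry -1/3 ≤ 0. Minimum is 5/2 at row 2 (x1 leaves); pivot element 2/3.
Pivot on row 2; the obj-row RHS becomes 25/3 − (-8/3)·(5/2) = 15.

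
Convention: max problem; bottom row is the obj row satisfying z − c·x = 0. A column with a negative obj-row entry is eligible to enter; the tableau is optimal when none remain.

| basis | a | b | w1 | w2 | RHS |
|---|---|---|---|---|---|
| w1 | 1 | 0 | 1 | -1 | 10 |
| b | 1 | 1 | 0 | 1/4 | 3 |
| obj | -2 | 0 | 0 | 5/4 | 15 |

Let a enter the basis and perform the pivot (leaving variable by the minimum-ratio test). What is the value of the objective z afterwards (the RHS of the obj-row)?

Ratio test on column a — row 1: 10/1 = 10; row 2: 3/1 = 3. Minimum is 3 at row 2 (b leaves); pivot element 1.
Pivot on row 2; the obj-row RHS becomes 15 − (-2)·3 = 21.

21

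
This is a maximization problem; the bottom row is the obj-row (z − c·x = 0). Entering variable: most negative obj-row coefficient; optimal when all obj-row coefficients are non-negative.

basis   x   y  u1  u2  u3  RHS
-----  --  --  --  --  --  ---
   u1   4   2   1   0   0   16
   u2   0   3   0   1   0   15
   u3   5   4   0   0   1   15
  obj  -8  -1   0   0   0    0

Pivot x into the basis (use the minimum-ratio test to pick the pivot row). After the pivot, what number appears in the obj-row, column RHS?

24

Ratio test on column x — row 1: 16/4 = 4; row 2: entry 0 ≤ 0; row 3: 15/5 = 3. Minimum is 3 at row 3 (u3 leaves); pivot element 5.
Divide row 3 by 5; eliminate column x from the other rows.
obj-row update in column RHS: 0 − (-8)·3 = 24.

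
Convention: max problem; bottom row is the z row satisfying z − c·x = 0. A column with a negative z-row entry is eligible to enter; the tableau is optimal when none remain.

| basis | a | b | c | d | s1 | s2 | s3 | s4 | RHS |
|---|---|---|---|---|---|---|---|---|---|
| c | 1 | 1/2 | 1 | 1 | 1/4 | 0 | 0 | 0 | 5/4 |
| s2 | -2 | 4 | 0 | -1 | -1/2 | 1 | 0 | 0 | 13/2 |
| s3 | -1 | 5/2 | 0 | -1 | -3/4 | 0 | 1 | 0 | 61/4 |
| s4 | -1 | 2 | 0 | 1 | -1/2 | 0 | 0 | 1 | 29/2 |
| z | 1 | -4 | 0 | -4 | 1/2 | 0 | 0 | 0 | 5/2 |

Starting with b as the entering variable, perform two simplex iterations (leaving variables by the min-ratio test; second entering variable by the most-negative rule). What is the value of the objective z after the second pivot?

Ratio test on column b — row 1: (5/4)/(1/2) = 5/2; row 2: (13/2)/4 = 13/8; row 3: (61/4)/(5/2) = 61/10; row 4: (29/2)/2 = 29/4. Minimum is 13/8 at row 2 (s2 leaves); pivot element 4.
Pivot on row 2; the z-row RHS becomes 5/2 − (-4)·(13/8) = 9.
Next entering variable (most negative z-row entry -5): d.
Ratio test on column d — row 1: (7/16)/(9/8) = 7/18; row 2: entry -1/4 ≤ 0; row 3: entry -3/8 ≤ 0; row 4: (45/4)/(3/2) = 15/2. Minimum is 7/18 at row 1 (c leaves); pivot element 9/8.
After the second pivot the z-row RHS is 9 − (-5)·(7/18) = 197/18.

197/18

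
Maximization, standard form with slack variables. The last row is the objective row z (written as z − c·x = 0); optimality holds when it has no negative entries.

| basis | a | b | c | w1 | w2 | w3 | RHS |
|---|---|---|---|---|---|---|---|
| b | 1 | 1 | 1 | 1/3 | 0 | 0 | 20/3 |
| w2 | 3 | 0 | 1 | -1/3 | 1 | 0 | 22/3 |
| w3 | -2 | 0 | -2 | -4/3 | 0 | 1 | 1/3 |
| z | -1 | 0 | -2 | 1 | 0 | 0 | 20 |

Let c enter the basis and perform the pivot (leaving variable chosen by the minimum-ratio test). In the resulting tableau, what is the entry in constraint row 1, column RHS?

20/3

Ratio test on column c — row 1: (20/3)/1 = 20/3; row 2: (22/3)/1 = 22/3; row 3: entry -2 ≤ 0. Minimum is 20/3 at row 1 (b leaves); pivot element 1.
Divide row 1 by 1; eliminate column c from the other rows.
In the new row 1, the RHS entry is the old entry divided by the pivot: (20/3)/1 = 20/3.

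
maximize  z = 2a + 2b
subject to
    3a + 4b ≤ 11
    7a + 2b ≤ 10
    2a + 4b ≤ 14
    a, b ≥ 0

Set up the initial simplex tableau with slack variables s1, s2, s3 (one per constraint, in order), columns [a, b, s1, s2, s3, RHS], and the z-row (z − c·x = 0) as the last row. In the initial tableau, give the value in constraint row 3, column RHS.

The RHS of constraint 3 is b_3 = 14.

14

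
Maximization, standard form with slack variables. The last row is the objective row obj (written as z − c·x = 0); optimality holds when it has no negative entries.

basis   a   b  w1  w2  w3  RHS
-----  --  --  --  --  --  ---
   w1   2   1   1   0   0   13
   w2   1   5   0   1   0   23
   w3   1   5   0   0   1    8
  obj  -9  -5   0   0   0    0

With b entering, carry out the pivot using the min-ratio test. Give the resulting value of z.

Ratio test on column b — row 1: 13/1 = 13; row 2: 23/5 = 23/5; row 3: 8/5 = 8/5. Minimum is 8/5 at row 3 (w3 leaves); pivot element 5.
Pivot on row 3; the obj-row RHS becomes 0 − (-5)·(8/5) = 8.

8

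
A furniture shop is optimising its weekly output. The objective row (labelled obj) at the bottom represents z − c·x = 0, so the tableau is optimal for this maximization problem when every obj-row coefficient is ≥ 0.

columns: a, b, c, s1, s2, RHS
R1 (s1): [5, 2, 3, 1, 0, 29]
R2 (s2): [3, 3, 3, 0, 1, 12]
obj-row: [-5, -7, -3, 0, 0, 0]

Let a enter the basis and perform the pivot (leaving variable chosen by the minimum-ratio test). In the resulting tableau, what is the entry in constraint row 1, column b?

-3

Ratio test on column a — row 1: 29/5 = 29/5; row 2: 12/3 = 4. Minimum is 4 at row 2 (s2 leaves); pivot element 3.
Divide row 2 by 3; eliminate column a from the other rows.
Row 1 update in column b: 2 − 5·1 = -3.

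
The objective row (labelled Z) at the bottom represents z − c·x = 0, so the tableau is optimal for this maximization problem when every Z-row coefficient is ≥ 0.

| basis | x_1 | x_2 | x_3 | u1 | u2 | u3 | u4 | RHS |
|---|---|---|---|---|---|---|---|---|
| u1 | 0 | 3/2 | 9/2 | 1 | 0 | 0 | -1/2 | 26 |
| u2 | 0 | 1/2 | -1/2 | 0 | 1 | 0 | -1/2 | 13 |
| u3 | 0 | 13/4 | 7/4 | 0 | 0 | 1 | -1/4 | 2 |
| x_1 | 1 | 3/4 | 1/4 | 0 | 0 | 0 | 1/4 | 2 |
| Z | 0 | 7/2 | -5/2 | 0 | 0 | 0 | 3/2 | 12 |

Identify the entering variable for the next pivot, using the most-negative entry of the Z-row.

x_3

Negative Z-row entries: x_3: -5/2.
The most negative is -5/2 in column x_3, so x_3 enters.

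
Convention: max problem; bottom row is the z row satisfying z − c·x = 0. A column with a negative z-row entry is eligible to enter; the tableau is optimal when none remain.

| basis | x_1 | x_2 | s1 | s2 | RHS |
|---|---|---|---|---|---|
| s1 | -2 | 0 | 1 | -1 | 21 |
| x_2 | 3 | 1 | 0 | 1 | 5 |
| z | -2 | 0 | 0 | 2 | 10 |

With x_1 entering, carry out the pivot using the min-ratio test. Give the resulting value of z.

40/3

Ratio test on column x_1 — row 1: entry -2 ≤ 0; row 2: 5/3 = 5/3. Minimum is 5/3 at row 2 (x_2 leaves); pivot element 3.
Pivot on row 2; the z-row RHS becomes 10 − (-2)·(5/3) = 40/3.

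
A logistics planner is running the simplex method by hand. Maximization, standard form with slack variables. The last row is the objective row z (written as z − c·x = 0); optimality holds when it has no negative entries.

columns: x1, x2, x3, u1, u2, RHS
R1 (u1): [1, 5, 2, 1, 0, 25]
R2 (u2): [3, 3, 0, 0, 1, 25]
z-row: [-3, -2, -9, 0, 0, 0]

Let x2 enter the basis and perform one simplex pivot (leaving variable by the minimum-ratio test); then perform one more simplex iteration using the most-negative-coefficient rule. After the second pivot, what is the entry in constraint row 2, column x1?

3

Ratio test on column x2 — row 1: 25/5 = 5; row 2: 25/3 = 25/3. Minimum is 5 at row 1 (u1 leaves); pivot element 5.
Divide row 1 by 5; eliminate column x2 from the other rows.
Second iteration: most negative z-row entry is -41/5 in column x3, so x3 enters.
Ratio test on column x3 — row 1: 5/(2/5) = 25/2; row 2: entry -6/5 ≤ 0. Minimum is 25/2 at row 1 (x2 leaves); pivot element 2/5.
Divide row 1 by 2/5; eliminate column x3 from the other rows.
After both pivots, the entry at constraint row 2, column x1 is 3.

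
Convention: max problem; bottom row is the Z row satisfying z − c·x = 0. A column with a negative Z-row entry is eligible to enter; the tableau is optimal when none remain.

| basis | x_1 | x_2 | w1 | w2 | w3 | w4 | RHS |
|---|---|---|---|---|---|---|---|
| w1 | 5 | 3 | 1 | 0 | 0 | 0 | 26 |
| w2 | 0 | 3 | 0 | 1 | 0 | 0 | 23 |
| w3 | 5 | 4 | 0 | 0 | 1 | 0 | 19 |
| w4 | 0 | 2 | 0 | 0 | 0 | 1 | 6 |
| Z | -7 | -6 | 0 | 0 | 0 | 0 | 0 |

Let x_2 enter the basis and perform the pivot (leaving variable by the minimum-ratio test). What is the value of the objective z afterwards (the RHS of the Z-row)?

18

Ratio test on column x_2 — row 1: 26/3 = 26/3; row 2: 23/3 = 23/3; row 3: 19/4 = 19/4; row 4: 6/2 = 3. Minimum is 3 at row 4 (w4 leaves); pivot element 2.
Pivot on row 4; the Z-row RHS becomes 0 − (-6)·3 = 18.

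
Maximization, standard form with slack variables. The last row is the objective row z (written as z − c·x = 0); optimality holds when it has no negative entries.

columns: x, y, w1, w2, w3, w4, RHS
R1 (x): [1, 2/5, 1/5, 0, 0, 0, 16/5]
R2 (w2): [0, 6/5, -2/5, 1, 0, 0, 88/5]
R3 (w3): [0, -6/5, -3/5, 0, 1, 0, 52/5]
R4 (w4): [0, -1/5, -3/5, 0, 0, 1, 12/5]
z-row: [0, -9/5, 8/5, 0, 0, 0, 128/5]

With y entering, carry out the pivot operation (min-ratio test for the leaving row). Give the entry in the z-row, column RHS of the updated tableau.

Ratio test on column y — row 1: (16/5)/(2/5) = 8; row 2: (88/5)/(6/5) = 44/3; row 3: entry -6/5 ≤ 0; row 4: entry -1/5 ≤ 0. Minimum is 8 at row 1 (x leaves); pivot element 2/5.
Divide row 1 by 2/5; eliminate column y from the other rows.
z-row update in column RHS: 128/5 − (-9/5)·8 = 40.

40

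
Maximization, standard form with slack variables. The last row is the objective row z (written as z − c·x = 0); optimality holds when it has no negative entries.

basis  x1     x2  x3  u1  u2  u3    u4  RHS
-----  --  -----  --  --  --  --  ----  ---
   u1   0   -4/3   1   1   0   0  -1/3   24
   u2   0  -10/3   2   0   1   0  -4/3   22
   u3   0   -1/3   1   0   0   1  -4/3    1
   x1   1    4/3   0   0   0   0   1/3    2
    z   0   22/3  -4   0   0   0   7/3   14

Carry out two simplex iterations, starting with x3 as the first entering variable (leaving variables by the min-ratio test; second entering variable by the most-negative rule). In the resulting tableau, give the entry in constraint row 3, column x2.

Ratio test on column x3 — row 1: 24/1 = 24; row 2: 22/2 = 11; row 3: 1/1 = 1; row 4: entry 0 ≤ 0. Minimum is 1 at row 3 (u3 leaves); pivot element 1.
Divide row 3 by 1; eliminate column x3 from the other rows.
Second iteration: most negative z-row entry is -3 in column u4, so u4 enters.
Ratio test on column u4 — row 1: 23/1 = 23; row 2: 20/(4/3) = 15; row 3: entry -4/3 ≤ 0; row 4: 2/(1/3) = 6. Minimum is 6 at row 4 (x1 leaves); pivot element 1/3.
Divide row 4 by 1/3; eliminate column u4 from the other rows.
After both pivots, the entry at constraint row 3, column x2 is 5.

5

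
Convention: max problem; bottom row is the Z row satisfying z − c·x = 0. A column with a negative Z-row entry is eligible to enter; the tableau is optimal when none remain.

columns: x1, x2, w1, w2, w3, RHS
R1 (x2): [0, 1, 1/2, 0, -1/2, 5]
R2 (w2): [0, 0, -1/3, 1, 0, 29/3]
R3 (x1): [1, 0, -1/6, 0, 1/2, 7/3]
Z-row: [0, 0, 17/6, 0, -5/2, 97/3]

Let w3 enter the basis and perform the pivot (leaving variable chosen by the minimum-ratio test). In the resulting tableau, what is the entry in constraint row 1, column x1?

1

Ratio test on column w3 — row 1: entry -1/2 ≤ 0; row 2: entry 0 ≤ 0; row 3: (7/3)/(1/2) = 14/3. Minimum is 14/3 at row 3 (x1 leaves); pivot element 1/2.
Divide row 3 by 1/2; eliminate column w3 from the other rows.
Row 1 update in column x1: 0 − (-1/2)·2 = 1.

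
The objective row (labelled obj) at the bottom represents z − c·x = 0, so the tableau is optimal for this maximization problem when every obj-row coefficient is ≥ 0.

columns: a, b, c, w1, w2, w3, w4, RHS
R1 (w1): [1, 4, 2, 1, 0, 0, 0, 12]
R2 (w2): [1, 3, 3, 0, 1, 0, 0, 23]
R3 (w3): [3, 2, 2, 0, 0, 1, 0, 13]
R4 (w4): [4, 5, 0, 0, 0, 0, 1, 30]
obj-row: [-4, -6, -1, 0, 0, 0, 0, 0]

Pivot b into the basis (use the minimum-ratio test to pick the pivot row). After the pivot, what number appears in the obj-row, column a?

-5/2

Ratio test on column b — row 1: 12/4 = 3; row 2: 23/3 = 23/3; row 3: 13/2 = 13/2; row 4: 30/5 = 6. Minimum is 3 at row 1 (w1 leaves); pivot element 4.
Divide row 1 by 4; eliminate column b from the other rows.
obj-row update in column a: -4 − (-6)·(1/4) = -5/2.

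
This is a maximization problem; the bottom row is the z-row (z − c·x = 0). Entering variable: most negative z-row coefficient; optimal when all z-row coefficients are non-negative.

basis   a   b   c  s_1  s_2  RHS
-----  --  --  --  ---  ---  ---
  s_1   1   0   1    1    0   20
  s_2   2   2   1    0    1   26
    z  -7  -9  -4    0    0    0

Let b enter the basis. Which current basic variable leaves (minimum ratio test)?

s_2

Column b entries and ratios — s_1: 0 ≤ 0, skip; s_2: 26/2 = 13.
Smallest ratio is 13 in the row of s_2, so s_2 leaves.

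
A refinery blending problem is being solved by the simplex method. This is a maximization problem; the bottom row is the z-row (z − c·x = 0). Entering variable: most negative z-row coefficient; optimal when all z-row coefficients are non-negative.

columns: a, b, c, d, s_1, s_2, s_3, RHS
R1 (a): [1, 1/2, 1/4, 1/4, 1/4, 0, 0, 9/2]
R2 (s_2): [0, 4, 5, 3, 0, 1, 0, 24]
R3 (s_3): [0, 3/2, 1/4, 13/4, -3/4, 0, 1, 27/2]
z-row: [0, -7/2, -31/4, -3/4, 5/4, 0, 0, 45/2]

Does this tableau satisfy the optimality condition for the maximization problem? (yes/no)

no

The z-row has a negative entry -31/4 in column c, so it is not optimal.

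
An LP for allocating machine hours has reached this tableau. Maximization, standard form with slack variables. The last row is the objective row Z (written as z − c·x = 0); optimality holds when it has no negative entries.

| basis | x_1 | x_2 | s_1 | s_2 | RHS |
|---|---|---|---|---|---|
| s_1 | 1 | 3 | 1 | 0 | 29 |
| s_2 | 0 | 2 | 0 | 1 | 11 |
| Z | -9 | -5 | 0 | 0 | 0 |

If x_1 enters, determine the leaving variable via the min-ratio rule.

s_1

Column x_1 entries and ratios — s_1: 29/1 = 29; s_2: 0 ≤ 0, skip.
Smallest ratio is 29 in the row of s_1, so s_1 leaves.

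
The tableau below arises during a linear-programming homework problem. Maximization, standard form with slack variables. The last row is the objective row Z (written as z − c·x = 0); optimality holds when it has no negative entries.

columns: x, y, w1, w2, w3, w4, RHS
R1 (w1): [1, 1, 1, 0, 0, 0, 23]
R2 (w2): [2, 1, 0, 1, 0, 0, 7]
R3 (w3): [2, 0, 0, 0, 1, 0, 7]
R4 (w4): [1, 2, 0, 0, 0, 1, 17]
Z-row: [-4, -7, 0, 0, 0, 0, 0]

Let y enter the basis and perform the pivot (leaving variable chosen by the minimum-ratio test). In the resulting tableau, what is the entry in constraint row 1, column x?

-1

Ratio test on column y — row 1: 23/1 = 23; row 2: 7/1 = 7; row 3: entry 0 ≤ 0; row 4: 17/2 = 17/2. Minimum is 7 at row 2 (w2 leaves); pivot element 1.
Divide row 2 by 1; eliminate column y from the other rows.
Row 1 update in column x: 1 − 1·2 = -1.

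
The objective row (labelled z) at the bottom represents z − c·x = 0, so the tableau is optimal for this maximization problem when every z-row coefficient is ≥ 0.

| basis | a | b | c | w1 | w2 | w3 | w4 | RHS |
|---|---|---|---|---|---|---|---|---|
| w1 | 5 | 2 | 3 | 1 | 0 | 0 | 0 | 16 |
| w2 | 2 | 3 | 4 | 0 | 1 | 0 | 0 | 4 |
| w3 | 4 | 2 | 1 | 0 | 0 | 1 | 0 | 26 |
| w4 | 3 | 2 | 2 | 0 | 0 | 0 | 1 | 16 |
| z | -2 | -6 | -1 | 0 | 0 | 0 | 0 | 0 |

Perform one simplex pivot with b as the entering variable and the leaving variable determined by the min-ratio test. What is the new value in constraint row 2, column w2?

1/3

Ratio test on column b — row 1: 16/2 = 8; row 2: 4/3 = 4/3; row 3: 26/2 = 13; row 4: 16/2 = 8. Minimum is 4/3 at row 2 (w2 leaves); pivot element 3.
Divide row 2 by 3; eliminate column b from the other rows.
In the new row 2, the w2 entry is the old entry divided by the pivot: 1/3 = 1/3.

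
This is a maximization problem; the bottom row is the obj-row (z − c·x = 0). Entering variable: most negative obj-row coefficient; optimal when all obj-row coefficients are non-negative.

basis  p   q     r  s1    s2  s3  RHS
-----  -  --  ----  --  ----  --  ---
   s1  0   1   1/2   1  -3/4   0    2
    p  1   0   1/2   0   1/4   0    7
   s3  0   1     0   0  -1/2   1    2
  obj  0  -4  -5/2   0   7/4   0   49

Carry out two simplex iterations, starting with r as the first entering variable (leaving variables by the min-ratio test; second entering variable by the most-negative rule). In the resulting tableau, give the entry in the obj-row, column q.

-1

Ratio test on column r — row 1: 2/(1/2) = 4; row 2: 7/(1/2) = 14; row 3: entry 0 ≤ 0. Minimum is 4 at row 1 (s1 leaves); pivot element 1/2.
Divide row 1 by 1/2; eliminate column r from the other rows.
Second iteration: most negative obj-row entry is -2 in column s2, so s2 enters.
Ratio test on column s2 — row 1: entry -3/2 ≤ 0; row 2: 5/1 = 5; row 3: entry -1/2 ≤ 0. Minimum is 5 at row 2 (p leaves); pivot element 1.
Divide row 2 by 1; eliminate column s2 from the other rows.
After both pivots, the entry at the obj-row, column q is -1.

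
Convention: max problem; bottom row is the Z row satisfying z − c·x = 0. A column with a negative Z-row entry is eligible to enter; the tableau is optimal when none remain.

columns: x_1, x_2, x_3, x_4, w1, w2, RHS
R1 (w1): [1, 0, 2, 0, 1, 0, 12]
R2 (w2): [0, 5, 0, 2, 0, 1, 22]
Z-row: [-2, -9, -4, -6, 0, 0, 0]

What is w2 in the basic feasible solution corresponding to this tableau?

22

w2 is basic (row 2); its value is the RHS of that row, 22.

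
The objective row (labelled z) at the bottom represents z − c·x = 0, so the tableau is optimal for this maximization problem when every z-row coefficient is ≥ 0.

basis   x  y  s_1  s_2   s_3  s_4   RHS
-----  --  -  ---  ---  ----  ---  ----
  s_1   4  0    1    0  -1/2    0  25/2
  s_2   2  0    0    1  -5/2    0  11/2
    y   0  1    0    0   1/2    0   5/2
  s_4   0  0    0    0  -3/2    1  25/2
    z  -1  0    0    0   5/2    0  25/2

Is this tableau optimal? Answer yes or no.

The z-row has a negative entry -1 in column x, so it is not optimal.

no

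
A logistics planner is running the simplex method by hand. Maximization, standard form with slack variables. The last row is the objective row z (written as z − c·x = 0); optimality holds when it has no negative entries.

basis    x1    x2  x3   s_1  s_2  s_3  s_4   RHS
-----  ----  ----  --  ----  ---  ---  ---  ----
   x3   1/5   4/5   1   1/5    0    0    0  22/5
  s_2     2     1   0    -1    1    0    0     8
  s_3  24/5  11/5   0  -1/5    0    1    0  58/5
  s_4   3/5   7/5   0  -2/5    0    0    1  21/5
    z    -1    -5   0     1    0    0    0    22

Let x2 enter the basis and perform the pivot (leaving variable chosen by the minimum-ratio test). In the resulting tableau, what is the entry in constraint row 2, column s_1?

-5/7

Ratio test on column x2 — row 1: (22/5)/(4/5) = 11/2; row 2: 8/1 = 8; row 3: (58/5)/(11/5) = 58/11; row 4: (21/5)/(7/5) = 3. Minimum is 3 at row 4 (s_4 leaves); pivot element 7/5.
Divide row 4 by 7/5; eliminate column x2 from the other rows.
Row 2 update in column s_1: -1 − 1·(-2/7) = -5/7.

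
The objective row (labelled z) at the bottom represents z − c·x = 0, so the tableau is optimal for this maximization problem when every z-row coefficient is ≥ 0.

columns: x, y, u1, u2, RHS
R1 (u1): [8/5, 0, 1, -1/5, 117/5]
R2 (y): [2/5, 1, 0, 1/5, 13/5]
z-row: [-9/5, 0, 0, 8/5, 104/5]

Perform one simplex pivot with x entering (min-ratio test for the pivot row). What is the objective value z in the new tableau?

Ratio test on column x — row 1: (117/5)/(8/5) = 117/8; row 2: (13/5)/(2/5) = 13/2. Minimum is 13/2 at row 2 (y leaves); pivot element 2/5.
Pivot on row 2; the z-row RHS becomes 104/5 − (-9/5)·(13/2) = 65/2.

65/2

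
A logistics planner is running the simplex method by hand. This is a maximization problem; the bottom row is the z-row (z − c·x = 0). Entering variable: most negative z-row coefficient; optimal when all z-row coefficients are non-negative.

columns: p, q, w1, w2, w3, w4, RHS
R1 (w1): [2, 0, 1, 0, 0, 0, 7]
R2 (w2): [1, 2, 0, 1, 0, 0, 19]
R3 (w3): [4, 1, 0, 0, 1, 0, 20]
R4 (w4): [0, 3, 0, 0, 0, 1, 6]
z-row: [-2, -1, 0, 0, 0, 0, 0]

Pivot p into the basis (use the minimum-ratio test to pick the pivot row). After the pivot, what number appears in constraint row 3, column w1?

Ratio test on column p — row 1: 7/2 = 7/2; row 2: 19/1 = 19; row 3: 20/4 = 5; row 4: entry 0 ≤ 0. Minimum is 7/2 at row 1 (w1 leaves); pivot element 2.
Divide row 1 by 2; eliminate column p from the other rows.
Row 3 update in column w1: 0 − 4·(1/2) = -2.

-2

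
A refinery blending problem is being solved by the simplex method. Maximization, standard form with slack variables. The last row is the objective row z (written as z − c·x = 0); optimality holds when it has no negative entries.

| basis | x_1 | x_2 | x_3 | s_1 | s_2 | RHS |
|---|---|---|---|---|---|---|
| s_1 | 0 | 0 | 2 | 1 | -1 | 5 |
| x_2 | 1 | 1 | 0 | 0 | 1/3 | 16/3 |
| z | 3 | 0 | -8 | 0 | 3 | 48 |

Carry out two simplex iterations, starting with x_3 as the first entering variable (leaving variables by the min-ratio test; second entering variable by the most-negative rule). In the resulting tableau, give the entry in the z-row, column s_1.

Ratio test on column x_3 — row 1: 5/2 = 5/2; row 2: entry 0 ≤ 0. Minimum is 5/2 at row 1 (s_1 leaves); pivot element 2.
Divide row 1 by 2; eliminate column x_3 from the other rows.
Second iteration: most negative z-row entry is -1 in column s_2, so s_2 enters.
Ratio test on column s_2 — row 1: entry -1/2 ≤ 0; row 2: (16/3)/(1/3) = 16. Minimum is 16 at row 2 (x_2 leaves); pivot element 1/3.
Divide row 2 by 1/3; eliminate column s_2 from the other rows.
After both pivots, the entry at the z-row, column s_1 is 4.

4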